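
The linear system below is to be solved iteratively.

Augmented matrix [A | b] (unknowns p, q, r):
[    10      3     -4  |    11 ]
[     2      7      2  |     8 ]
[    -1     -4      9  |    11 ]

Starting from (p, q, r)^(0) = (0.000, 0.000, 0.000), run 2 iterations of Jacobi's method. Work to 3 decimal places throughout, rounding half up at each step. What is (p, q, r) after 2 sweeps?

(1.246, 0.479, 1.852)

Iteration 1:
  p = (11 - (3)·0.000 - (-4)·0.000) / (10) = 1.100
  q = (8 - (2)·0.000 - (2)·0.000) / (7) = 1.143
  r = (11 - (-1)·0.000 - (-4)·0.000) / (9) = 1.222
Iteration 2:
  p = (11 - (3)·1.143 - (-4)·1.222) / (10) = 1.246
  q = (8 - (2)·1.100 - (2)·1.222) / (7) = 0.479
  r = (11 - (-1)·1.100 - (-4)·1.143) / (9) = 1.852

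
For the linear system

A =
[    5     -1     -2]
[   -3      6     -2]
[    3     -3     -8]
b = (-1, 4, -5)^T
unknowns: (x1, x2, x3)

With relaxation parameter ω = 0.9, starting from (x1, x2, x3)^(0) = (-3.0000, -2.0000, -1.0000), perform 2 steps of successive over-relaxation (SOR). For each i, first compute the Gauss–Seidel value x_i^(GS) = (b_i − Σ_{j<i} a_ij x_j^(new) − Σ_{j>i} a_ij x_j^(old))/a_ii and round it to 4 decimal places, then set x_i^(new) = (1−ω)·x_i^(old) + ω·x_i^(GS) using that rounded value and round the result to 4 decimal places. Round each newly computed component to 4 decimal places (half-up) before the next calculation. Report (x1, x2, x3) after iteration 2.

Iteration 1:
  x1: GS value = (-1 - (-1)·-2.0000 - (-2)·-1.0000) / (5) = -1.0000;  x1 ← (1−ω)·-3.0000 + ω·-1.0000 = -1.2000
  x2: GS value = (4 - (-3)·-1.2000 - (-2)·-1.0000) / (6) = -0.2667;  x2 ← (1−ω)·-2.0000 + ω·-0.2667 = -0.4400
  x3: GS value = (-5 - (3)·-1.2000 - (-3)·-0.4400) / (-8) = 0.3400;  x3 ← (1−ω)·-1.0000 + ω·0.3400 = 0.2060
Iteration 2:
  x1: GS value = (-1 - (-1)·-0.4400 - (-2)·0.2060) / (5) = -0.2056;  x1 ← (1−ω)·-1.2000 + ω·-0.2056 = -0.3050
  x2: GS value = (4 - (-3)·-0.3050 - (-2)·0.2060) / (6) = 0.5828;  x2 ← (1−ω)·-0.4400 + ω·0.5828 = 0.4805
  x3: GS value = (-5 - (3)·-0.3050 - (-3)·0.4805) / (-8) = 0.3304;  x3 ← (1−ω)·0.2060 + ω·0.3304 = 0.3180

(-0.3050, 0.4805, 0.3180)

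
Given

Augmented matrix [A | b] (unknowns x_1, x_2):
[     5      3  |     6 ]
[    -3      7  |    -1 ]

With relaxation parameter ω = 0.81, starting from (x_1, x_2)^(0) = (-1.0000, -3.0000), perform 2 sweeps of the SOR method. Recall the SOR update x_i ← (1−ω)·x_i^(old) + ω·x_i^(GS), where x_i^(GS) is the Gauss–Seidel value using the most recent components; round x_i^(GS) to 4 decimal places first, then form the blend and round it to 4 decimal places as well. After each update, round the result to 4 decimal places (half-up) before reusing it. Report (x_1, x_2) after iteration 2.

(1.3530, 0.3714)

Iteration 1:
  x_1: GS value = (6 - (3)·-3.0000) / (5) = 3.0000;  x_1 ← (1−ω)·-1.0000 + ω·3.0000 = 2.2400
  x_2: GS value = (-1 - (-3)·2.2400) / (7) = 0.8171;  x_2 ← (1−ω)·-3.0000 + ω·0.8171 = 0.0919
Iteration 2:
  x_1: GS value = (6 - (3)·0.0919) / (5) = 1.1449;  x_1 ← (1−ω)·2.2400 + ω·1.1449 = 1.3530
  x_2: GS value = (-1 - (-3)·1.3530) / (7) = 0.4370;  x_2 ← (1−ω)·0.0919 + ω·0.4370 = 0.3714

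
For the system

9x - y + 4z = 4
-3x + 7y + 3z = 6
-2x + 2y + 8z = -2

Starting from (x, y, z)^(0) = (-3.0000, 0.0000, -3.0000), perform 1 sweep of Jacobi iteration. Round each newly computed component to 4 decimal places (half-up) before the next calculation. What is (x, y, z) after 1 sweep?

Iteration 1:
  x = (4 - (-1)·0.0000 - (4)·-3.0000) / (9) = 1.7778
  y = (6 - (-3)·-3.0000 - (3)·-3.0000) / (7) = 0.8571
  z = (-2 - (-2)·-3.0000 - (2)·0.0000) / (8) = -1.0000

(1.7778, 0.8571, -1.0000)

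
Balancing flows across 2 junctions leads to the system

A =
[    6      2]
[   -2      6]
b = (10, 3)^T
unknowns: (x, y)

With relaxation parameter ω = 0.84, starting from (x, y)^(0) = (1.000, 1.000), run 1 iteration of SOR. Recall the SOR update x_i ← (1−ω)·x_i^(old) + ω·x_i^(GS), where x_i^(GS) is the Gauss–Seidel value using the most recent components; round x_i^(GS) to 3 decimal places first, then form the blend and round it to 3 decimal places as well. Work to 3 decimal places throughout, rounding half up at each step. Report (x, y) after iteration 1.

(1.280, 0.939)

Iteration 1:
  x: GS value = (10 - (2)·1.000) / (6) = 1.333;  x ← (1−ω)·1.000 + ω·1.333 = 1.280
  y: GS value = (3 - (-2)·1.280) / (6) = 0.927;  y ← (1−ω)·1.000 + ω·0.927 = 0.939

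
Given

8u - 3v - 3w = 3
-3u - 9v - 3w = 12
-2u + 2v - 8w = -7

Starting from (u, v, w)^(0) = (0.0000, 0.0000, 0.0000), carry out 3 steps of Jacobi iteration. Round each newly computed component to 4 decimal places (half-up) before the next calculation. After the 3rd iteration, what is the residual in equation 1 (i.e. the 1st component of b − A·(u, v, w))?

Iteration 1:
  u = (3 - (-3)·0.0000 - (-3)·0.0000) / (8) = 0.3750
  v = (12 - (-3)·0.0000 - (-3)·0.0000) / (-9) = -1.3333
  w = (-7 - (-2)·0.0000 - (2)·0.0000) / (-8) = 0.8750
Iteration 2:
  u = (3 - (-3)·-1.3333 - (-3)·0.8750) / (8) = 0.2031
  v = (12 - (-3)·0.3750 - (-3)·0.8750) / (-9) = -1.7500
  w = (-7 - (-2)·0.3750 - (2)·-1.3333) / (-8) = 0.4479
Iteration 3:
  u = (3 - (-3)·-1.7500 - (-3)·0.4479) / (8) = -0.1133
  v = (12 - (-3)·0.2031 - (-3)·0.4479) / (-9) = -1.5503
  w = (-7 - (-2)·0.2031 - (2)·-1.7500) / (-8) = 0.3867
Residual b − A·x = (0.4156, -1.1325, -1.0324)

0.4156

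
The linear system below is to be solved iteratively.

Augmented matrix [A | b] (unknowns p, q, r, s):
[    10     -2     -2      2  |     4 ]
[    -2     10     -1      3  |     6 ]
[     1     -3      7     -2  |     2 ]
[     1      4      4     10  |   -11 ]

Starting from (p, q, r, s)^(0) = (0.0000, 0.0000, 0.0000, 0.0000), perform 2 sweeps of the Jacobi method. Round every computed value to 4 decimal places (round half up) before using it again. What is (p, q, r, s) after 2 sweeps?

Iteration 1:
  p = (4 - (-2)·0.0000 - (-2)·0.0000 - (2)·0.0000) / (10) = 0.4000
  q = (6 - (-2)·0.0000 - (-1)·0.0000 - (3)·0.0000) / (10) = 0.6000
  r = (2 - (1)·0.0000 - (-3)·0.0000 - (-2)·0.0000) / (7) = 0.2857
  s = (-11 - (1)·0.0000 - (4)·0.0000 - (4)·0.0000) / (10) = -1.1000
Iteration 2:
  p = (4 - (-2)·0.6000 - (-2)·0.2857 - (2)·-1.1000) / (10) = 0.7971
  q = (6 - (-2)·0.4000 - (-1)·0.2857 - (3)·-1.1000) / (10) = 1.0386
  r = (2 - (1)·0.4000 - (-3)·0.6000 - (-2)·-1.1000) / (7) = 0.1714
  s = (-11 - (1)·0.4000 - (4)·0.6000 - (4)·0.2857) / (10) = -1.4943

(0.7971, 1.0386, 0.1714, -1.4943)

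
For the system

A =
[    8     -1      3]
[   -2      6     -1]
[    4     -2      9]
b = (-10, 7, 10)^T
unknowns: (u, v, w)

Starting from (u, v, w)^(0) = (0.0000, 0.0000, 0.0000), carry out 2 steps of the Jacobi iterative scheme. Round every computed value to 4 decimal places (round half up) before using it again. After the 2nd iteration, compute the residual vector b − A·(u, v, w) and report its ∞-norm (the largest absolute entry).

Iteration 1:
  u = (-10 - (-1)·0.0000 - (3)·0.0000) / (8) = -1.2500
  v = (7 - (-2)·0.0000 - (-1)·0.0000) / (6) = 1.1667
  w = (10 - (4)·0.0000 - (-2)·0.0000) / (9) = 1.1111
Iteration 2:
  u = (-10 - (-1)·1.1667 - (3)·1.1111) / (8) = -1.5208
  v = (7 - (-2)·-1.2500 - (-1)·1.1111) / (6) = 0.9352
  w = (10 - (4)·-1.2500 - (-2)·1.1667) / (9) = 1.9259
Residual b − A·x = (-2.6761, 0.2731, 0.6205); ∞-norm = 2.6761

2.6761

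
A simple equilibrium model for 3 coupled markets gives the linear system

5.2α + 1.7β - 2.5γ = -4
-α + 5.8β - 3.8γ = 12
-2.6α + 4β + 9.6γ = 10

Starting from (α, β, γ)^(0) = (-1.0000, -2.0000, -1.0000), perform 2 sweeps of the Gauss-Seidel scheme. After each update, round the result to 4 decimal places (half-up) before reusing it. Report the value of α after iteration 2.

-1.0373

Iteration 1:
  α = (-4 - (1.7)·-2.0000 - (-2.5)·-1.0000) / (5.2) = -0.5962
  β = (12 - (-1)·-0.5962 - (-3.8)·-1.0000) / (5.8) = 1.3110
  γ = (10 - (-2.6)·-0.5962 - (4)·1.3110) / (9.6) = 0.3339
Iteration 2:
  α = (-4 - (1.7)·1.3110 - (-2.5)·0.3339) / (5.2) = -1.0373
  β = (12 - (-1)·-1.0373 - (-3.8)·0.3339) / (5.8) = 2.1089
  γ = (10 - (-2.6)·-1.0373 - (4)·2.1089) / (9.6) = -0.1180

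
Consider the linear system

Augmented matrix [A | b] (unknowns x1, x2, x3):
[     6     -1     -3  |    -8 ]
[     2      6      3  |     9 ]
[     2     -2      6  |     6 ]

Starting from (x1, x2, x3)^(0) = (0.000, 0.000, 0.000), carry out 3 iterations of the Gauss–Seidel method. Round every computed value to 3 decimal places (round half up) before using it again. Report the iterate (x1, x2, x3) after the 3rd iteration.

Iteration 1:
  x1 = (-8 - (-1)·0.000 - (-3)·0.000) / (6) = -1.333
  x2 = (9 - (2)·-1.333 - (3)·0.000) / (6) = 1.944
  x3 = (6 - (2)·-1.333 - (-2)·1.944) / (6) = 2.092
Iteration 2:
  x1 = (-8 - (-1)·1.944 - (-3)·2.092) / (6) = 0.037
  x2 = (9 - (2)·0.037 - (3)·2.092) / (6) = 0.442
  x3 = (6 - (2)·0.037 - (-2)·0.442) / (6) = 1.135
Iteration 3:
  x1 = (-8 - (-1)·0.442 - (-3)·1.135) / (6) = -0.692
  x2 = (9 - (2)·-0.692 - (3)·1.135) / (6) = 1.163
  x3 = (6 - (2)·-0.692 - (-2)·1.163) / (6) = 1.618

(-0.692, 1.163, 1.618)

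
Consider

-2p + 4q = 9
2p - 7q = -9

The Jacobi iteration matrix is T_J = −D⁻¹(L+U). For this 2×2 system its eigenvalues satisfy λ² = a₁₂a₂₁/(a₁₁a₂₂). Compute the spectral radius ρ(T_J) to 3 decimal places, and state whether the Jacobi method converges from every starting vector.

0.756

a₁₂a₂₁/(a₁₁a₂₂) = (4)·(2) / ((-2)·(-7)) = 0.571429
ρ = √|0.571429| = √0.571429 = 0.756
ρ < 1, so Jacobi converges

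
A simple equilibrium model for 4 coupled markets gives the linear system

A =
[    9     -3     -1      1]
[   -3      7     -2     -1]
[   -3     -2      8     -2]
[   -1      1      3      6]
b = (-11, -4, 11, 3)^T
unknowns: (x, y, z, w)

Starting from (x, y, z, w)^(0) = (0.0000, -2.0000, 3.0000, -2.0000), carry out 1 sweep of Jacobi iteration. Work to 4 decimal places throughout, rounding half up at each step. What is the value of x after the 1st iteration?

-1.3333

Iteration 1:
  x = (-11 - (-3)·-2.0000 - (-1)·3.0000 - (1)·-2.0000) / (9) = -1.3333
  y = (-4 - (-3)·0.0000 - (-2)·3.0000 - (-1)·-2.0000) / (7) = 0.0000
  z = (11 - (-3)·0.0000 - (-2)·-2.0000 - (-2)·-2.0000) / (8) = 0.3750
  w = (3 - (-1)·0.0000 - (1)·-2.0000 - (3)·3.0000) / (6) = -0.6667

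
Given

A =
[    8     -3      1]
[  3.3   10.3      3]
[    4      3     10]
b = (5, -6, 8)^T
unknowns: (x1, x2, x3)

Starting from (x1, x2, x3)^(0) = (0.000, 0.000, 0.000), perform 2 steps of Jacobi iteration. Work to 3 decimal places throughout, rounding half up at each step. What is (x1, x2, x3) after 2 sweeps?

Iteration 1:
  x1 = (5 - (-3)·0.000 - (1)·0.000) / (8) = 0.625
  x2 = (-6 - (3.3)·0.000 - (3)·0.000) / (10.3) = -0.583
  x3 = (8 - (4)·0.000 - (3)·0.000) / (10) = 0.800
Iteration 2:
  x1 = (5 - (-3)·-0.583 - (1)·0.800) / (8) = 0.306
  x2 = (-6 - (3.3)·0.625 - (3)·0.800) / (10.3) = -1.016
  x3 = (8 - (4)·0.625 - (3)·-0.583) / (10) = 0.725

(0.306, -1.016, 0.725)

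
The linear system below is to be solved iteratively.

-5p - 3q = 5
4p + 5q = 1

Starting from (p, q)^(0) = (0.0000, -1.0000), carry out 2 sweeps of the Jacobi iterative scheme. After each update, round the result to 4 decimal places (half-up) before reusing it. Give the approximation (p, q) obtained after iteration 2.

(-1.1200, 0.5200)

Iteration 1:
  p = (5 - (-3)·-1.0000) / (-5) = -0.4000
  q = (1 - (4)·0.0000) / (5) = 0.2000
Iteration 2:
  p = (5 - (-3)·0.2000) / (-5) = -1.1200
  q = (1 - (4)·-0.4000) / (5) = 0.5200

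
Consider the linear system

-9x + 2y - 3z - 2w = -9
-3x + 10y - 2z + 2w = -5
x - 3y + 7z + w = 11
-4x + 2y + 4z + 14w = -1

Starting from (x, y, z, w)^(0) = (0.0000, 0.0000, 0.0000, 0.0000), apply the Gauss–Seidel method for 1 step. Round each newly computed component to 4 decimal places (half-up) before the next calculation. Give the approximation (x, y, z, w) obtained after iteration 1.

(1.0000, -0.2000, 1.3429, -0.1408)

Iteration 1:
  x = (-9 - (2)·0.0000 - (-3)·0.0000 - (-2)·0.0000) / (-9) = 1.0000
  y = (-5 - (-3)·1.0000 - (-2)·0.0000 - (2)·0.0000) / (10) = -0.2000
  z = (11 - (1)·1.0000 - (-3)·-0.2000 - (1)·0.0000) / (7) = 1.3429
  w = (-1 - (-4)·1.0000 - (2)·-0.2000 - (4)·1.3429) / (14) = -0.1408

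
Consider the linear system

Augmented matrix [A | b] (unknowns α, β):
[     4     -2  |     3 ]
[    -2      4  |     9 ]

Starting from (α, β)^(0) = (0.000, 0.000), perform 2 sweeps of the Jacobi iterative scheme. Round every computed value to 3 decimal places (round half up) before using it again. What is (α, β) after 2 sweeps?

Iteration 1:
  α = (3 - (-2)·0.000) / (4) = 0.750
  β = (9 - (-2)·0.000) / (4) = 2.250
Iteration 2:
  α = (3 - (-2)·2.250) / (4) = 1.875
  β = (9 - (-2)·0.750) / (4) = 2.625

(1.875, 2.625)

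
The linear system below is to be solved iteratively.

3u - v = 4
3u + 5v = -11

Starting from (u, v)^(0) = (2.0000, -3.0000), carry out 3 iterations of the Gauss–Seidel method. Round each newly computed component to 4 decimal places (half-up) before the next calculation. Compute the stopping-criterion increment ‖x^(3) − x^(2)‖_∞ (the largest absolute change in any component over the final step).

0.0400

Iteration 1:
  u = (4 - (-1)·-3.0000) / (3) = 0.3333
  v = (-11 - (3)·0.3333) / (5) = -2.4000
Iteration 2:
  u = (4 - (-1)·-2.4000) / (3) = 0.5333
  v = (-11 - (3)·0.5333) / (5) = -2.5200
Iteration 3:
  u = (4 - (-1)·-2.5200) / (3) = 0.4933
  v = (-11 - (3)·0.4933) / (5) = -2.4960
Change: (-0.0400, 0.0240) → max |·| = 0.0400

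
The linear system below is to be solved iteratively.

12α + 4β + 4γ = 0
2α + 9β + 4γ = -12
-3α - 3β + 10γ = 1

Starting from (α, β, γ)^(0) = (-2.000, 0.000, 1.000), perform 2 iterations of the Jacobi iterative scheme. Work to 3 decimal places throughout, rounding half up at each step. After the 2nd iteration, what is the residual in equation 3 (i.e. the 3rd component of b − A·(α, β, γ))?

3.722

Iteration 1:
  α = (0 - (4)·0.000 - (4)·1.000) / (12) = -0.333
  β = (-12 - (2)·-2.000 - (4)·1.000) / (9) = -1.333
  γ = (1 - (-3)·-2.000 - (-3)·0.000) / (10) = -0.500
Iteration 2:
  α = (0 - (4)·-1.333 - (4)·-0.500) / (12) = 0.611
  β = (-12 - (2)·-0.333 - (4)·-0.500) / (9) = -1.037
  γ = (1 - (-3)·-0.333 - (-3)·-1.333) / (10) = -0.400
Residual b − A·x = (-1.584, -2.289, 3.722)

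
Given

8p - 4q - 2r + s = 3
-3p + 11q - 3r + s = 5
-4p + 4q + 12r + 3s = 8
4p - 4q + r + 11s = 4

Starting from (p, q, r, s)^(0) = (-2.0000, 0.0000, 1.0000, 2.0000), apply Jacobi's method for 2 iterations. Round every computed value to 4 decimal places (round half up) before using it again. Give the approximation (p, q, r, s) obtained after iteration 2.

Iteration 1:
  p = (3 - (-4)·0.0000 - (-2)·1.0000 - (1)·2.0000) / (8) = 0.3750
  q = (5 - (-3)·-2.0000 - (-3)·1.0000 - (1)·2.0000) / (11) = 0.0000
  r = (8 - (-4)·-2.0000 - (4)·0.0000 - (3)·2.0000) / (12) = -0.5000
  s = (4 - (4)·-2.0000 - (-4)·0.0000 - (1)·1.0000) / (11) = 1.0000
Iteration 2:
  p = (3 - (-4)·0.0000 - (-2)·-0.5000 - (1)·1.0000) / (8) = 0.1250
  q = (5 - (-3)·0.3750 - (-3)·-0.5000 - (1)·1.0000) / (11) = 0.3295
  r = (8 - (-4)·0.3750 - (4)·0.0000 - (3)·1.0000) / (12) = 0.5417
  s = (4 - (4)·0.3750 - (-4)·0.0000 - (1)·-0.5000) / (11) = 0.2727

(0.1250, 0.3295, 0.5417, 0.2727)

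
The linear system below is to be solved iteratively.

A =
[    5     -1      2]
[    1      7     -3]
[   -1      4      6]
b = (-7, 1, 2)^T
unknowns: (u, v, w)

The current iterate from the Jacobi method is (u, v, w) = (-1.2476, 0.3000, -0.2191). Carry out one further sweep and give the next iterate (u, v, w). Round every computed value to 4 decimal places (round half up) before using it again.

One sweep:
  u = (-7 - (-1)·0.3000 - (2)·-0.2191) / (5) = -1.2524
  v = (1 - (1)·-1.2476 - (-3)·-0.2191) / (7) = 0.2272
  w = (2 - (-1)·-1.2476 - (4)·0.3000) / (6) = -0.0746

(-1.2524, 0.2272, -0.0746)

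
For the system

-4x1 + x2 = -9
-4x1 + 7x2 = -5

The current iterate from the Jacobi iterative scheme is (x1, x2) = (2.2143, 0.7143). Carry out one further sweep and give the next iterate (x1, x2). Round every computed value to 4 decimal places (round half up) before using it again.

(2.4286, 0.5510)

One sweep:
  x1 = (-9 - (1)·0.7143) / (-4) = 2.4286
  x2 = (-5 - (-4)·2.2143) / (7) = 0.5510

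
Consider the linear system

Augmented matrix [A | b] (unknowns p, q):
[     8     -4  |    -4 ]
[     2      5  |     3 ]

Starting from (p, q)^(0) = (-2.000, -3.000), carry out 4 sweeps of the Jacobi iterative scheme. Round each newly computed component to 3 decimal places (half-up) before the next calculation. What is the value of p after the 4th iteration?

-0.240

Iteration 1:
  p = (-4 - (-4)·-3.000) / (8) = -2.000
  q = (3 - (2)·-2.000) / (5) = 1.400
Iteration 2:
  p = (-4 - (-4)·1.400) / (8) = 0.200
  q = (3 - (2)·-2.000) / (5) = 1.400
Iteration 3:
  p = (-4 - (-4)·1.400) / (8) = 0.200
  q = (3 - (2)·0.200) / (5) = 0.520
Iteration 4:
  p = (-4 - (-4)·0.520) / (8) = -0.240
  q = (3 - (2)·0.200) / (5) = 0.520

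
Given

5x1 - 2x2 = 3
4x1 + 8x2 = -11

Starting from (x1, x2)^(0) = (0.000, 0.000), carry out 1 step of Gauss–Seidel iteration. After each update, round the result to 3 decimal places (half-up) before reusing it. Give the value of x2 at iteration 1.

Iteration 1:
  x1 = (3 - (-2)·0.000) / (5) = 0.600
  x2 = (-11 - (4)·0.600) / (8) = -1.675

-1.675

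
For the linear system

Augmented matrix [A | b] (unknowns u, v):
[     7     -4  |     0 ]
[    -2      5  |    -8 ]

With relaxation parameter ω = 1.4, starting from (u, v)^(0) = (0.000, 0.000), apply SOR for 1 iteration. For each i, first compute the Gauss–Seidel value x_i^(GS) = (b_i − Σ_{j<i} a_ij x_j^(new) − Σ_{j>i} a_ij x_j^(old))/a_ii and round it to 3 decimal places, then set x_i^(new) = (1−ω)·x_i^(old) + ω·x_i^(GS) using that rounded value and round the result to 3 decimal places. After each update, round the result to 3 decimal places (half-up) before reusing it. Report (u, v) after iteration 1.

Iteration 1:
  u: GS value = (0 - (-4)·0.000) / (7) = 0.000;  u ← (1−ω)·0.000 + ω·0.000 = 0.000
  v: GS value = (-8 - (-2)·0.000) / (5) = -1.600;  v ← (1−ω)·0.000 + ω·-1.600 = -2.240

(0.000, -2.240)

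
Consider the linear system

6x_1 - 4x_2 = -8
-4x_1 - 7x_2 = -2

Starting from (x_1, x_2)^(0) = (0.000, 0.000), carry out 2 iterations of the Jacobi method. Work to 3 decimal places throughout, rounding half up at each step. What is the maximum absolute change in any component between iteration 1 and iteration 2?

Iteration 1:
  x_1 = (-8 - (-4)·0.000) / (6) = -1.333
  x_2 = (-2 - (-4)·0.000) / (-7) = 0.286
Iteration 2:
  x_1 = (-8 - (-4)·0.286) / (6) = -1.143
  x_2 = (-2 - (-4)·-1.333) / (-7) = 1.047
Change: (0.190, 0.761) → max |·| = 0.761

0.761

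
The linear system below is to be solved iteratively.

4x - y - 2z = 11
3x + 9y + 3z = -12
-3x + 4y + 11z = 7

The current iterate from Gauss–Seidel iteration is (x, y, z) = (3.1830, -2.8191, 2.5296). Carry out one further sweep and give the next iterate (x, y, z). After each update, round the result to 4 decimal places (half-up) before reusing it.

(3.3100, -3.2799, 2.7318)

One sweep:
  x = (11 - (-1)·-2.8191 - (-2)·2.5296) / (4) = 3.3100
  y = (-12 - (3)·3.3100 - (3)·2.5296) / (9) = -3.2799
  z = (7 - (-3)·3.3100 - (4)·-3.2799) / (11) = 2.7318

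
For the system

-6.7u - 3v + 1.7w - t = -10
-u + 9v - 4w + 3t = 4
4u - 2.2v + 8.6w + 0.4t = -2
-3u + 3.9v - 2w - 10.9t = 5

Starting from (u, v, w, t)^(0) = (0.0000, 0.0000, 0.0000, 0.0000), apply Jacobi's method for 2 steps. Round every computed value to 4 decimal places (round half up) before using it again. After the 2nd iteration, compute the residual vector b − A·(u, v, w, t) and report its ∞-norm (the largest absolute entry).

2.5266

Iteration 1:
  u = (-10 - (-3)·0.0000 - (1.7)·0.0000 - (-1)·0.0000) / (-6.7) = 1.4925
  v = (4 - (-1)·0.0000 - (-4)·0.0000 - (3)·0.0000) / (9) = 0.4444
  w = (-2 - (4)·0.0000 - (-2.2)·0.0000 - (0.4)·0.0000) / (8.6) = -0.2326
  t = (5 - (-3)·0.0000 - (3.9)·0.0000 - (-2)·0.0000) / (-10.9) = -0.4587
Iteration 2:
  u = (-10 - (-3)·0.4444 - (1.7)·-0.2326 - (-1)·-0.4587) / (-6.7) = 1.3030
  v = (4 - (-1)·1.4925 - (-4)·-0.2326 - (3)·-0.4587) / (9) = 0.6598
  w = (-2 - (4)·1.4925 - (-2.2)·0.4444 - (0.4)·-0.4587) / (8.6) = -0.7917
  t = (5 - (-3)·1.4925 - (3.9)·0.4444 - (-2)·-0.2326) / (-10.9) = -0.6678
Residual b − A·x = (1.3876, -1.7986, 1.3153, -2.5266); ∞-norm = 2.5266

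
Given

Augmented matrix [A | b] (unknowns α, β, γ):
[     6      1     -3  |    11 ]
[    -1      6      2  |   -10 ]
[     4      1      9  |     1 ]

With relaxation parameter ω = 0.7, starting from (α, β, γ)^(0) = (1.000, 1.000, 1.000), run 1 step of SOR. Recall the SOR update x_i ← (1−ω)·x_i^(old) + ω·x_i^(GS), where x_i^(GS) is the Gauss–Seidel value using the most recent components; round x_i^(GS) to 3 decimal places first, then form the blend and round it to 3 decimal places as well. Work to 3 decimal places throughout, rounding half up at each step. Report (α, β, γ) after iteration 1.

(1.817, -0.888, -0.119)

Iteration 1:
  α: GS value = (11 - (1)·1.000 - (-3)·1.000) / (6) = 2.167;  α ← (1−ω)·1.000 + ω·2.167 = 1.817
  β: GS value = (-10 - (-1)·1.817 - (2)·1.000) / (6) = -1.697;  β ← (1−ω)·1.000 + ω·-1.697 = -0.888
  γ: GS value = (1 - (4)·1.817 - (1)·-0.888) / (9) = -0.598;  γ ← (1−ω)·1.000 + ω·-0.598 = -0.119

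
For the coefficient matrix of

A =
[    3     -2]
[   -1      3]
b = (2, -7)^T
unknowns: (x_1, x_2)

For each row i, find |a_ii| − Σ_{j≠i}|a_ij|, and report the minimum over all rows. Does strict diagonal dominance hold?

row 1: |3| − (2) = 1
row 2: |3| − (1) = 2
minimum over rows = 1 → strictly diagonally dominant (convergence guaranteed)

1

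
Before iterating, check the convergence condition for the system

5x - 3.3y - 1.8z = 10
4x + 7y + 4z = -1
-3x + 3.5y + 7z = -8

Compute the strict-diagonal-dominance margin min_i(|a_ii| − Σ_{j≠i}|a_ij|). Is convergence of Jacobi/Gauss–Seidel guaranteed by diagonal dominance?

row 1: |5| − (3.3+1.8) = -0.1
row 2: |7| − (4+4) = -1
row 3: |7| − (3+3.5) = 0.5
minimum over rows = -1 → not strictly diagonally dominant

-1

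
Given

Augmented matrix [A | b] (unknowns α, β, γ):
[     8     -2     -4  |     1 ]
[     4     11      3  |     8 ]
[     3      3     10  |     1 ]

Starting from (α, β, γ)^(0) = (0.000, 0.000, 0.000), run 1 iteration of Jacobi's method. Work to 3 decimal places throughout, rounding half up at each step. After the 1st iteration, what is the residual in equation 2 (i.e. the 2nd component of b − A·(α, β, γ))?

-0.797

Iteration 1:
  α = (1 - (-2)·0.000 - (-4)·0.000) / (8) = 0.125
  β = (8 - (4)·0.000 - (3)·0.000) / (11) = 0.727
  γ = (1 - (3)·0.000 - (3)·0.000) / (10) = 0.100
Residual b − A·x = (1.854, -0.797, -2.556)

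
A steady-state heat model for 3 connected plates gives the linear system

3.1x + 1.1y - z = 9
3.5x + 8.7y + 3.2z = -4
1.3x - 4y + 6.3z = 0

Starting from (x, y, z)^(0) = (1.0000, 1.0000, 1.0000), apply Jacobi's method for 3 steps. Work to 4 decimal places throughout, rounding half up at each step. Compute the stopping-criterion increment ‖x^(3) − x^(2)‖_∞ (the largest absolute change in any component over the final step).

Iteration 1:
  x = (9 - (1.1)·1.0000 - (-1)·1.0000) / (3.1) = 2.8710
  y = (-4 - (3.5)·1.0000 - (3.2)·1.0000) / (8.7) = -1.2299
  z = (0 - (1.3)·1.0000 - (-4)·1.0000) / (6.3) = 0.4286
Iteration 2:
  x = (9 - (1.1)·-1.2299 - (-1)·0.4286) / (3.1) = 3.4779
  y = (-4 - (3.5)·2.8710 - (3.2)·0.4286) / (8.7) = -1.7724
  z = (0 - (1.3)·2.8710 - (-4)·-1.2299) / (6.3) = -1.3733
Iteration 3:
  x = (9 - (1.1)·-1.7724 - (-1)·-1.3733) / (3.1) = 3.0891
  y = (-4 - (3.5)·3.4779 - (3.2)·-1.3733) / (8.7) = -1.3538
  z = (0 - (1.3)·3.4779 - (-4)·-1.7724) / (6.3) = -1.8430
Change: (-0.3888, 0.4186, -0.4697) → max |·| = 0.4697

0.4697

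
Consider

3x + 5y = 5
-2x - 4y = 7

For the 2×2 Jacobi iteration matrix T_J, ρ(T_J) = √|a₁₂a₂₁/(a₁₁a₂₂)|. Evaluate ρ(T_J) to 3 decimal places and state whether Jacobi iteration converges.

a₁₂a₂₁/(a₁₁a₂₂) = (5)·(-2) / ((3)·(-4)) = 0.833333
ρ = √|0.833333| = √0.833333 = 0.913
ρ < 1, so Jacobi converges

0.913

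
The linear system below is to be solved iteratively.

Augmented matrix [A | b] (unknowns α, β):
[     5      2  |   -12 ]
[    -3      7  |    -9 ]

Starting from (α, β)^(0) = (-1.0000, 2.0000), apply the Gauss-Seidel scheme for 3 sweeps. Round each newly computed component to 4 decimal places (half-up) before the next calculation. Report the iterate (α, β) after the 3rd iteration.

(-1.6565, -1.9956)

Iteration 1:
  α = (-12 - (2)·2.0000) / (5) = -3.2000
  β = (-9 - (-3)·-3.2000) / (7) = -2.6571
Iteration 2:
  α = (-12 - (2)·-2.6571) / (5) = -1.3372
  β = (-9 - (-3)·-1.3372) / (7) = -1.8588
Iteration 3:
  α = (-12 - (2)·-1.8588) / (5) = -1.6565
  β = (-9 - (-3)·-1.6565) / (7) = -1.9956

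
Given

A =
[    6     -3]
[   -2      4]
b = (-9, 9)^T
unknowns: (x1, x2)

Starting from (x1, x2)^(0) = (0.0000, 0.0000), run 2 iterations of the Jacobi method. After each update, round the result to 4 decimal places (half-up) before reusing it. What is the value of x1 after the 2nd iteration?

-0.3750

Iteration 1:
  x1 = (-9 - (-3)·0.0000) / (6) = -1.5000
  x2 = (9 - (-2)·0.0000) / (4) = 2.2500
Iteration 2:
  x1 = (-9 - (-3)·2.2500) / (6) = -0.3750
  x2 = (9 - (-2)·-1.5000) / (4) = 1.5000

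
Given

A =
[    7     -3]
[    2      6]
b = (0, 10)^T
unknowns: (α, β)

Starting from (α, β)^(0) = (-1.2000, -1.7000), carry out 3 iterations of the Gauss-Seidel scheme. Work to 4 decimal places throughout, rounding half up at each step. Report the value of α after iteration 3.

Iteration 1:
  α = (0 - (-3)·-1.7000) / (7) = -0.7286
  β = (10 - (2)·-0.7286) / (6) = 1.9095
Iteration 2:
  α = (0 - (-3)·1.9095) / (7) = 0.8184
  β = (10 - (2)·0.8184) / (6) = 1.3939
Iteration 3:
  α = (0 - (-3)·1.3939) / (7) = 0.5974
  β = (10 - (2)·0.5974) / (6) = 1.4675

0.5974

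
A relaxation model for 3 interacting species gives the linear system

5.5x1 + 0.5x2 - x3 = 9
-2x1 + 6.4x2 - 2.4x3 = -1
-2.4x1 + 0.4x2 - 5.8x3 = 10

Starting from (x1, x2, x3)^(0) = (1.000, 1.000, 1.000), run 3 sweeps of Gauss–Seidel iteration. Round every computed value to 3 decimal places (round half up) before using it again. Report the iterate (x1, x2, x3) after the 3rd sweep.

(1.292, -0.593, -2.300)

Iteration 1:
  x1 = (9 - (0.5)·1.000 - (-1)·1.000) / (5.5) = 1.727
  x2 = (-1 - (-2)·1.727 - (-2.4)·1.000) / (6.4) = 0.758
  x3 = (10 - (-2.4)·1.727 - (0.4)·0.758) / (-5.8) = -2.386
Iteration 2:
  x1 = (9 - (0.5)·0.758 - (-1)·-2.386) / (5.5) = 1.134
  x2 = (-1 - (-2)·1.134 - (-2.4)·-2.386) / (6.4) = -0.697
  x3 = (10 - (-2.4)·1.134 - (0.4)·-0.697) / (-5.8) = -2.241
Iteration 3:
  x1 = (9 - (0.5)·-0.697 - (-1)·-2.241) / (5.5) = 1.292
  x2 = (-1 - (-2)·1.292 - (-2.4)·-2.241) / (6.4) = -0.593
  x3 = (10 - (-2.4)·1.292 - (0.4)·-0.593) / (-5.8) = -2.300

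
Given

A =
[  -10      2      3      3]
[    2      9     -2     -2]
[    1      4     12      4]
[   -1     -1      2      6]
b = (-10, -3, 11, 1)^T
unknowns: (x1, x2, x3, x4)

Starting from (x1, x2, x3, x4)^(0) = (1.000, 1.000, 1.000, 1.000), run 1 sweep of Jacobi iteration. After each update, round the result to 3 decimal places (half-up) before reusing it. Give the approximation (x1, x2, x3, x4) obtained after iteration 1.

Iteration 1:
  x1 = (-10 - (2)·1.000 - (3)·1.000 - (3)·1.000) / (-10) = 1.800
  x2 = (-3 - (2)·1.000 - (-2)·1.000 - (-2)·1.000) / (9) = -0.111
  x3 = (11 - (1)·1.000 - (4)·1.000 - (4)·1.000) / (12) = 0.167
  x4 = (1 - (-1)·1.000 - (-1)·1.000 - (2)·1.000) / (6) = 0.167

(1.800, -0.111, 0.167, 0.167)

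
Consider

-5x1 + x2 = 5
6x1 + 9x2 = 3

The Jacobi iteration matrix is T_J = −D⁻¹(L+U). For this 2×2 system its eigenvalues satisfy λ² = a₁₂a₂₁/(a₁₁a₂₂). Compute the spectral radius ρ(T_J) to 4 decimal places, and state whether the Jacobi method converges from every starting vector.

0.3651

a₁₂a₂₁/(a₁₁a₂₂) = (1)·(6) / ((-5)·(9)) = -0.133333
ρ = √|-0.133333| = √0.133333 = 0.3651
ρ < 1, so Jacobi converges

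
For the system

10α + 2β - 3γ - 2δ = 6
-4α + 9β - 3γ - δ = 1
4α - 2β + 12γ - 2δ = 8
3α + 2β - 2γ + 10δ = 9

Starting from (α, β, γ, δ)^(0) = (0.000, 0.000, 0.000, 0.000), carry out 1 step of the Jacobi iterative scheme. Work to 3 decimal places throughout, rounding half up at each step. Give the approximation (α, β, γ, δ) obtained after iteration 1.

Iteration 1:
  α = (6 - (2)·0.000 - (-3)·0.000 - (-2)·0.000) / (10) = 0.600
  β = (1 - (-4)·0.000 - (-3)·0.000 - (-1)·0.000) / (9) = 0.111
  γ = (8 - (4)·0.000 - (-2)·0.000 - (-2)·0.000) / (12) = 0.667
  δ = (9 - (3)·0.000 - (2)·0.000 - (-2)·0.000) / (10) = 0.900

(0.600, 0.111, 0.667, 0.900)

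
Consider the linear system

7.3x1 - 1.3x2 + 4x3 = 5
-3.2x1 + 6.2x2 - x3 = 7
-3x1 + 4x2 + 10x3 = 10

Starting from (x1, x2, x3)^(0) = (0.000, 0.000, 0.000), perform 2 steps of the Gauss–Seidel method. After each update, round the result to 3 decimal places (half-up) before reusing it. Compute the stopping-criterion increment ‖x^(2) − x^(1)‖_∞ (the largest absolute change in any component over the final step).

Iteration 1:
  x1 = (5 - (-1.3)·0.000 - (4)·0.000) / (7.3) = 0.685
  x2 = (7 - (-3.2)·0.685 - (-1)·0.000) / (6.2) = 1.483
  x3 = (10 - (-3)·0.685 - (4)·1.483) / (10) = 0.612
Iteration 2:
  x1 = (5 - (-1.3)·1.483 - (4)·0.612) / (7.3) = 0.614
  x2 = (7 - (-3.2)·0.614 - (-1)·0.612) / (6.2) = 1.545
  x3 = (10 - (-3)·0.614 - (4)·1.545) / (10) = 0.566
Change: (-0.071, 0.062, -0.046) → max |·| = 0.071

0.071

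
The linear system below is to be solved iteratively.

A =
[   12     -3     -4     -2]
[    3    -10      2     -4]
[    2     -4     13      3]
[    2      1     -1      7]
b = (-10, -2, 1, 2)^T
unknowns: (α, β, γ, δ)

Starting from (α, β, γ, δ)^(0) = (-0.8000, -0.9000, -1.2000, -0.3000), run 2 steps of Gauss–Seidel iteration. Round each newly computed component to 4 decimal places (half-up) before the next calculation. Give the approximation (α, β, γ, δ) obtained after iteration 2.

Iteration 1:
  α = (-10 - (-3)·-0.9000 - (-4)·-1.2000 - (-2)·-0.3000) / (12) = -1.5083
  β = (-2 - (3)·-1.5083 - (2)·-1.2000 - (-4)·-0.3000) / (-10) = -0.3725
  γ = (1 - (2)·-1.5083 - (-4)·-0.3725 - (3)·-0.3000) / (13) = 0.2636
  δ = (2 - (2)·-1.5083 - (1)·-0.3725 - (-1)·0.2636) / (7) = 0.8075
Iteration 2:
  α = (-10 - (-3)·-0.3725 - (-4)·0.2636 - (-2)·0.8075) / (12) = -0.7040
  β = (-2 - (3)·-0.7040 - (2)·0.2636 - (-4)·0.8075) / (-10) = -0.2815
  γ = (1 - (2)·-0.7040 - (-4)·-0.2815 - (3)·0.8075) / (13) = -0.0877
  δ = (2 - (2)·-0.7040 - (1)·-0.2815 - (-1)·-0.0877) / (7) = 0.5145

(-0.7040, -0.2815, -0.0877, 0.5145)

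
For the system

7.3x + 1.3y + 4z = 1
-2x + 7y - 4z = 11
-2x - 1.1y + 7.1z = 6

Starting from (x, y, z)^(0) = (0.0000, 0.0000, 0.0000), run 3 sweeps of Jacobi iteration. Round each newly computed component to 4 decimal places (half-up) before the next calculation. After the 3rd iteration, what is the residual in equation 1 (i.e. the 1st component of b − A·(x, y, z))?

Iteration 1:
  x = (1 - (1.3)·0.0000 - (4)·0.0000) / (7.3) = 0.1370
  y = (11 - (-2)·0.0000 - (-4)·0.0000) / (7) = 1.5714
  z = (6 - (-2)·0.0000 - (-1.1)·0.0000) / (7.1) = 0.8451
Iteration 2:
  x = (1 - (1.3)·1.5714 - (4)·0.8451) / (7.3) = -0.6059
  y = (11 - (-2)·0.1370 - (-4)·0.8451) / (7) = 2.0935
  z = (6 - (-2)·0.1370 - (-1.1)·1.5714) / (7.1) = 1.1271
Iteration 3:
  x = (1 - (1.3)·2.0935 - (4)·1.1271) / (7.3) = -0.8534
  y = (11 - (-2)·-0.6059 - (-4)·1.1271) / (7) = 2.0424
  z = (6 - (-2)·-0.6059 - (-1.1)·2.0935) / (7.1) = 0.9987
Residual b − A·x = (0.5799, -1.0088, -0.5509)

0.5799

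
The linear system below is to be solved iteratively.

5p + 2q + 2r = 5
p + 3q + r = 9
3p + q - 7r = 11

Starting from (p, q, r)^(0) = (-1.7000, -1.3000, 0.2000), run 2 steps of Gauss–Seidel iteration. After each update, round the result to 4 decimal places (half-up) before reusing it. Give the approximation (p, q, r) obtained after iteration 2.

Iteration 1:
  p = (5 - (2)·-1.3000 - (2)·0.2000) / (5) = 1.4400
  q = (9 - (1)·1.4400 - (1)·0.2000) / (3) = 2.4533
  r = (11 - (3)·1.4400 - (1)·2.4533) / (-7) = -0.6038
Iteration 2:
  p = (5 - (2)·2.4533 - (2)·-0.6038) / (5) = 0.2602
  q = (9 - (1)·0.2602 - (1)·-0.6038) / (3) = 3.1145
  r = (11 - (3)·0.2602 - (1)·3.1145) / (-7) = -1.0150

(0.2602, 3.1145, -1.0150)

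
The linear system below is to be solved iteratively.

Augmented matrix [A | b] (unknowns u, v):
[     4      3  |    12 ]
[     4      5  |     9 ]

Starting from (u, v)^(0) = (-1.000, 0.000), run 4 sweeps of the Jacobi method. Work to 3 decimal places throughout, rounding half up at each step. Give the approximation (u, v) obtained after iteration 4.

Iteration 1:
  u = (12 - (3)·0.000) / (4) = 3.000
  v = (9 - (4)·-1.000) / (5) = 2.600
Iteration 2:
  u = (12 - (3)·2.600) / (4) = 1.050
  v = (9 - (4)·3.000) / (5) = -0.600
Iteration 3:
  u = (12 - (3)·-0.600) / (4) = 3.450
  v = (9 - (4)·1.050) / (5) = 0.960
Iteration 4:
  u = (12 - (3)·0.960) / (4) = 2.280
  v = (9 - (4)·3.450) / (5) = -0.960

(2.280, -0.960)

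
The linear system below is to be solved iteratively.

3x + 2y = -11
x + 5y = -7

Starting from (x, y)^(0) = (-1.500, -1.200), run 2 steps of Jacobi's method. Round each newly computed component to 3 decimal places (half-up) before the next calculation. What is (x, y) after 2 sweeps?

Iteration 1:
  x = (-11 - (2)·-1.200) / (3) = -2.867
  y = (-7 - (1)·-1.500) / (5) = -1.100
Iteration 2:
  x = (-11 - (2)·-1.100) / (3) = -2.933
  y = (-7 - (1)·-2.867) / (5) = -0.827

(-2.933, -0.827)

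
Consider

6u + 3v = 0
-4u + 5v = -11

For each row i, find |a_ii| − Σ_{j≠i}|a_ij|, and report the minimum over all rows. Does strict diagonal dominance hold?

1

row 1: |6| − (3) = 3
row 2: |5| − (4) = 1
minimum over rows = 1 → strictly diagonally dominant (convergence guaranteed)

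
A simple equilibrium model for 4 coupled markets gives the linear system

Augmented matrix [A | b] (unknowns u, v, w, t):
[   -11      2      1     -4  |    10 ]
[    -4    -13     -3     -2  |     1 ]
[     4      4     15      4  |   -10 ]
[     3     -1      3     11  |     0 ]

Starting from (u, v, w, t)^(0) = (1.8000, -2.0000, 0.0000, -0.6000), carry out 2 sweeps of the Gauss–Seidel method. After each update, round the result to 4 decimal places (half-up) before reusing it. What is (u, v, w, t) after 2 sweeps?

(-1.0232, 0.2486, -0.5680, 0.4566)

Iteration 1:
  u = (10 - (2)·-2.0000 - (1)·0.0000 - (-4)·-0.6000) / (-11) = -1.0545
  v = (1 - (-4)·-1.0545 - (-3)·0.0000 - (-2)·-0.6000) / (-13) = 0.3398
  w = (-10 - (4)·-1.0545 - (4)·0.3398 - (4)·-0.6000) / (15) = -0.3161
  t = (0 - (3)·-1.0545 - (-1)·0.3398 - (3)·-0.3161) / (11) = 0.4047
Iteration 2:
  u = (10 - (2)·0.3398 - (1)·-0.3161 - (-4)·0.4047) / (-11) = -1.0232
  v = (1 - (-4)·-1.0232 - (-3)·-0.3161 - (-2)·0.4047) / (-13) = 0.2486
  w = (-10 - (4)·-1.0232 - (4)·0.2486 - (4)·0.4047) / (15) = -0.5680
  t = (0 - (3)·-1.0232 - (-1)·0.2486 - (3)·-0.5680) / (11) = 0.4566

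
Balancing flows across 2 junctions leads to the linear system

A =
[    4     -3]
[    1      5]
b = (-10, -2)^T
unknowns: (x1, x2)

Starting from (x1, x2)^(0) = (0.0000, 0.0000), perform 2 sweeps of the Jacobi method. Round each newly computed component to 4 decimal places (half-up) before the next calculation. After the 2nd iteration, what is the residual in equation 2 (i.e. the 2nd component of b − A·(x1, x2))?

Iteration 1:
  x1 = (-10 - (-3)·0.0000) / (4) = -2.5000
  x2 = (-2 - (1)·0.0000) / (5) = -0.4000
Iteration 2:
  x1 = (-10 - (-3)·-0.4000) / (4) = -2.8000
  x2 = (-2 - (1)·-2.5000) / (5) = 0.1000
Residual b − A·x = (1.5000, 0.3000)

0.3000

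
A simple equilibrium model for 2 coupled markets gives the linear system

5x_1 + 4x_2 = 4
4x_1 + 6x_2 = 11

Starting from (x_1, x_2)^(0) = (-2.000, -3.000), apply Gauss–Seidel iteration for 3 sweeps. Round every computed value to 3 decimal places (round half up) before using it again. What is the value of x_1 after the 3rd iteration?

Iteration 1:
  x_1 = (4 - (4)·-3.000) / (5) = 3.200
  x_2 = (11 - (4)·3.200) / (6) = -0.300
Iteration 2:
  x_1 = (4 - (4)·-0.300) / (5) = 1.040
  x_2 = (11 - (4)·1.040) / (6) = 1.140
Iteration 3:
  x_1 = (4 - (4)·1.140) / (5) = -0.112
  x_2 = (11 - (4)·-0.112) / (6) = 1.908

-0.112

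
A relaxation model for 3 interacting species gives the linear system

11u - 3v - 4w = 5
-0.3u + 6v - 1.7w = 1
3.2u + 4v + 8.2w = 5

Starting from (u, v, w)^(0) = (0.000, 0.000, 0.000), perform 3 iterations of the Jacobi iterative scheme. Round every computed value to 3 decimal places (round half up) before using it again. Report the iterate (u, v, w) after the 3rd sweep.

Iteration 1:
  u = (5 - (-3)·0.000 - (-4)·0.000) / (11) = 0.455
  v = (1 - (-0.3)·0.000 - (-1.7)·0.000) / (6) = 0.167
  w = (5 - (3.2)·0.000 - (4)·0.000) / (8.2) = 0.610
Iteration 2:
  u = (5 - (-3)·0.167 - (-4)·0.610) / (11) = 0.722
  v = (1 - (-0.3)·0.455 - (-1.7)·0.610) / (6) = 0.362
  w = (5 - (3.2)·0.455 - (4)·0.167) / (8.2) = 0.351
Iteration 3:
  u = (5 - (-3)·0.362 - (-4)·0.351) / (11) = 0.681
  v = (1 - (-0.3)·0.722 - (-1.7)·0.351) / (6) = 0.302
  w = (5 - (3.2)·0.722 - (4)·0.362) / (8.2) = 0.151

(0.681, 0.302, 0.151)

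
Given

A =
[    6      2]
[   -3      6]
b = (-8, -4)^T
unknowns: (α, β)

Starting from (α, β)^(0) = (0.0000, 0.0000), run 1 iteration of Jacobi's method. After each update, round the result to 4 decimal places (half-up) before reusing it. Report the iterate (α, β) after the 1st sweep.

(-1.3333, -0.6667)

Iteration 1:
  α = (-8 - (2)·0.0000) / (6) = -1.3333
  β = (-4 - (-3)·0.0000) / (6) = -0.6667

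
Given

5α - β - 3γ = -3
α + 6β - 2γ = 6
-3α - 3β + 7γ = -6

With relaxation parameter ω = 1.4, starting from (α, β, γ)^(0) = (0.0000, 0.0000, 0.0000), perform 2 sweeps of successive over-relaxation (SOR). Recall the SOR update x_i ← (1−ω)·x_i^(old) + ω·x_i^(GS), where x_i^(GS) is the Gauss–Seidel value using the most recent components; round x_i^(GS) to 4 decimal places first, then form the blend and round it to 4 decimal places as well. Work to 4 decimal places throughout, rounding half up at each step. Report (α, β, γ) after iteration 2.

(-0.6840, 0.5729, -0.9682)

Iteration 1:
  α: GS value = (-3 - (-1)·0.0000 - (-3)·0.0000) / (5) = -0.6000;  α ← (1−ω)·0.0000 + ω·-0.6000 = -0.8400
  β: GS value = (6 - (1)·-0.8400 - (-2)·0.0000) / (6) = 1.1400;  β ← (1−ω)·0.0000 + ω·1.1400 = 1.5960
  γ: GS value = (-6 - (-3)·-0.8400 - (-3)·1.5960) / (7) = -0.5331;  γ ← (1−ω)·0.0000 + ω·-0.5331 = -0.7463
Iteration 2:
  α: GS value = (-3 - (-1)·1.5960 - (-3)·-0.7463) / (5) = -0.7286;  α ← (1−ω)·-0.8400 + ω·-0.7286 = -0.6840
  β: GS value = (6 - (1)·-0.6840 - (-2)·-0.7463) / (6) = 0.8652;  β ← (1−ω)·1.5960 + ω·0.8652 = 0.5729
  γ: GS value = (-6 - (-3)·-0.6840 - (-3)·0.5729) / (7) = -0.9048;  γ ← (1−ω)·-0.7463 + ω·-0.9048 = -0.9682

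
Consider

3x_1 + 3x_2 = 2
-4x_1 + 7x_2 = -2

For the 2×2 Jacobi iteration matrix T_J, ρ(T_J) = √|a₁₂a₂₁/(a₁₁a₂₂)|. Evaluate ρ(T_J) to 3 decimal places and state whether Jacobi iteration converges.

0.756

a₁₂a₂₁/(a₁₁a₂₂) = (3)·(-4) / ((3)·(7)) = -0.571429
ρ = √|-0.571429| = √0.571429 = 0.756
ρ < 1, so Jacobi converges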